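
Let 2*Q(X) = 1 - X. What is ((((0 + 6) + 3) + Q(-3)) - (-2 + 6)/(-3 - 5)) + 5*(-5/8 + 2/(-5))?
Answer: 51/8 ≈ 6.3750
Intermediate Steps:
Q(X) = ½ - X/2 (Q(X) = (1 - X)/2 = ½ - X/2)
((((0 + 6) + 3) + Q(-3)) - (-2 + 6)/(-3 - 5)) + 5*(-5/8 + 2/(-5)) = ((((0 + 6) + 3) + (½ - ½*(-3))) - (-2 + 6)/(-3 - 5)) + 5*(-5/8 + 2/(-5)) = (((6 + 3) + (½ + 3/2)) - 4/(-8)) + 5*(-5*⅛ + 2*(-⅕)) = ((9 + 2) - 4*(-1)/8) + 5*(-5/8 - ⅖) = (11 - 1*(-½)) + 5*(-41/40) = (11 + ½) - 41/8 = 23/2 - 41/8 = 51/8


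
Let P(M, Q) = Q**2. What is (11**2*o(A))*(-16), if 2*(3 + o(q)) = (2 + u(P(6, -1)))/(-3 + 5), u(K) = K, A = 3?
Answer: 4356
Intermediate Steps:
o(q) = -9/4 (o(q) = -3 + ((2 + (-1)**2)/(-3 + 5))/2 = -3 + ((2 + 1)/2)/2 = -3 + (3*(1/2))/2 = -3 + (1/2)*(3/2) = -3 + 3/4 = -9/4)
(11**2*o(A))*(-16) = (11**2*(-9/4))*(-16) = (121*(-9/4))*(-16) = -1089/4*(-16) = 4356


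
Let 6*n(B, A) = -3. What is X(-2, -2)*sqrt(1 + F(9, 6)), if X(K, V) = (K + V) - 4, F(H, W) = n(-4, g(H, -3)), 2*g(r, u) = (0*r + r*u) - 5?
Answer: -4*sqrt(2) ≈ -5.6569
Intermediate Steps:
g(r, u) = -5/2 + r*u/2 (g(r, u) = ((0*r + r*u) - 5)/2 = ((0 + r*u) - 5)/2 = (r*u - 5)/2 = (-5 + r*u)/2 = -5/2 + r*u/2)
n(B, A) = -1/2 (n(B, A) = (1/6)*(-3) = -1/2)
F(H, W) = -1/2
X(K, V) = -4 + K + V
X(-2, -2)*sqrt(1 + F(9, 6)) = (-4 - 2 - 2)*sqrt(1 - 1/2) = -4*sqrt(2)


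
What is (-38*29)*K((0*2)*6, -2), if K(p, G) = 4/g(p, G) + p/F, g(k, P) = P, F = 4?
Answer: 2204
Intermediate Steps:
K(p, G) = 4/G + p/4
(-38*29)*K((0*2)*6, -2) = (-38*29)*(4/(-2) + ((0*2)*6)/4) = -1102*(4*(-½) + (0*6)/4) = -1102*(-2 + (¼)*0) = -1102*(-2 + 0) = -1102*(-2) = 2204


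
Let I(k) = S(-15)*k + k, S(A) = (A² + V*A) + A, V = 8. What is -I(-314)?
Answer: 28574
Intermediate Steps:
S(A) = A² + 9*A (S(A) = (A² + 8*A) + A = A² + 9*A)
I(k) = 91*k (I(k) = (-15*(9 - 15))*k + k = (-15*(-6))*k + k = 90*k + k = 91*k)
-I(-314) = -91*(-314) = -1*(-28574) = 28574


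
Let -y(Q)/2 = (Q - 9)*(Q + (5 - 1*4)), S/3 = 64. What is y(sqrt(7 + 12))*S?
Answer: -3840 + 3072*sqrt(19) ≈ 9550.5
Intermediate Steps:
S = 192 (S = 3*64 = 192)
y(Q) = -2*(1 + Q)*(-9 + Q) (y(Q) = -2*(Q - 9)*(Q + (5 - 1*4)) = -2*(-9 + Q)*(Q + (5 - 4)) = -2*(-9 + Q)*(Q + 1) = -2*(-9 + Q)*(1 + Q) = -2*(1 + Q)*(-9 + Q))
y(sqrt(7 + 12))*S = (18 - 2*(sqrt(7 + 12))**2 + 16*sqrt(7 + 12))*192 = (18 - 2*(sqrt(19))**2 + 16*sqrt(19))*192 = (18 - 2*19 + 16*sqrt(19))*192 = (18 - 38 + 16*sqrt(19))*192 = (-20 + 16*sqrt(19))*192 = -3840 + 3072*sqrt(19)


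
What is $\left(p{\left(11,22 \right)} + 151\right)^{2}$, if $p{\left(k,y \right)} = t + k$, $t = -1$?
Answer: $25921$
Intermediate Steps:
$p{\left(k,y \right)} = -1 + k$
$\left(p{\left(11,22 \right)} + 151\right)^{2} = \left(\left(-1 + 11\right) + 151\right)^{2} = \left(10 + 151\right)^{2} = 161^{2} = 25921$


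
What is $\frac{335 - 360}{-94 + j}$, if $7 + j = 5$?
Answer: $\frac{25}{96} \approx 0.26042$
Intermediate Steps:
$j = -2$ ($j = -7 + 5 = -2$)
$\frac{335 - 360}{-94 + j} = \frac{335 - 360}{-94 - 2} = - \frac{25}{-96} = \left(-25\right) \left(- \frac{1}{96}\right) = \frac{25}{96}$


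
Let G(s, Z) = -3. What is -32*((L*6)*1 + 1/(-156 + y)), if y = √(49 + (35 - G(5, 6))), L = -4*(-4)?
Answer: -24829312/8083 + 32*√87/24249 ≈ -3071.8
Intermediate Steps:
L = 16
y = √87 (y = √(49 + (35 - 1*(-3))) = √(49 + (35 + 3)) = √(49 + 38) = √87 ≈ 9.3274)
-32*((L*6)*1 + 1/(-156 + y)) = -32*((16*6)*1 + 1/(-156 + √87)) = -32*(96*1 + 1/(-156 + √87)) = -32*(96 + 1/(-156 + √87)) = -3072 - 32/(-156 + √87)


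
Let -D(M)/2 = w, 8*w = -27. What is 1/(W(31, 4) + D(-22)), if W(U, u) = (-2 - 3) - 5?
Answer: -4/13 ≈ -0.30769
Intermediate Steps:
W(U, u) = -10 (W(U, u) = -5 - 5 = -10)
w = -27/8 (w = (1/8)*(-27) = -27/8 ≈ -3.3750)
D(M) = 27/4 (D(M) = -2*(-27/8) = 27/4)
1/(W(31, 4) + D(-22)) = 1/(-10 + 27/4) = 1/(-13/4) = -4/13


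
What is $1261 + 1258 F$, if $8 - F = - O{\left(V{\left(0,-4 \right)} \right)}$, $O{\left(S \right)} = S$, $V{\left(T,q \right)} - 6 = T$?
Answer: $18873$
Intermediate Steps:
$V{\left(T,q \right)} = 6 + T$
$F = 14$ ($F = 8 - - (6 + 0) = 8 - \left(-1\right) 6 = 8 - -6 = 8 + 6 = 14$)
$1261 + 1258 F = 1261 + 1258 \cdot 14 = 1261 + 17612 = 18873$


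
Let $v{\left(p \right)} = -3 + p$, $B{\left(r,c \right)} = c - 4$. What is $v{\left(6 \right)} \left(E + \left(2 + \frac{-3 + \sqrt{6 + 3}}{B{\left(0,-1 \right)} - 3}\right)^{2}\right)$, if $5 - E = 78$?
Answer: $-207$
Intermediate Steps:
$E = -73$ ($E = 5 - 78 = -73$)
$B{\left(r,c \right)} = -4 + c$ ($B{\left(r,c \right)} = c - 4 = -4 + c$)
$v{\left(6 \right)} \left(E + \left(2 + \frac{-3 + \sqrt{6 + 3}}{B{\left(0,-1 \right)} - 3}\right)^{2}\right) = \left(-3 + 6\right) \left(-73 + \left(2 + \frac{-3 + \sqrt{6 + 3}}{\left(-4 - 1\right) - 3}\right)^{2}\right) = 3 \left(-73 + \left(2 + \frac{-3 + \sqrt{9}}{-5 - 3}\right)^{2}\right) = 3 \left(-73 + \left(2 + \frac{-3 + 3}{-8}\right)^{2}\right) = 3 \left(-73 + \left(2 + 0 \left(- \frac{1}{8}\right)\right)^{2}\right) = 3 \left(-73 + \left(2 + 0\right)^{2}\right) = 3 \left(-73 + 2^{2}\right) = 3 \left(-73 + 4\right) = 3 \left(-69\right) = -207$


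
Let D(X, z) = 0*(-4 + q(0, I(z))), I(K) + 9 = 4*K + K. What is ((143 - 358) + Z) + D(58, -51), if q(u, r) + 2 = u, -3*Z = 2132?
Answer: -2777/3 ≈ -925.67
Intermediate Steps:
Z = -2132/3 (Z = -1/3*2132 = -2132/3 ≈ -710.67)
I(K) = -9 + 5*K (I(K) = -9 + (4*K + K) = -9 + 5*K)
q(u, r) = -2 + u
D(X, z) = 0 (D(X, z) = 0*(-4 + (-2 + 0)) = 0*(-4 - 2) = 0*(-6) = 0)
((143 - 358) + Z) + D(58, -51) = ((143 - 358) - 2132/3) + 0 = (-215 - 2132/3) + 0 = -2777/3 + 0 = -2777/3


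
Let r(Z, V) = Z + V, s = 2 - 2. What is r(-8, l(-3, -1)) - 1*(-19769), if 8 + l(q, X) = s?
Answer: 19753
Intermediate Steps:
s = 0
l(q, X) = -8 (l(q, X) = -8 + 0 = -8)
r(Z, V) = V + Z
r(-8, l(-3, -1)) - 1*(-19769) = (-8 - 8) - 1*(-19769) = -16 + 19769 = 19753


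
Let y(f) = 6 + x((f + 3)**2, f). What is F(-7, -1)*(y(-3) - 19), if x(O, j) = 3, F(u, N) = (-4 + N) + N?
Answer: 60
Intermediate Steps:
F(u, N) = -4 + 2*N
y(f) = 9 (y(f) = 6 + 3 = 9)
F(-7, -1)*(y(-3) - 19) = (-4 + 2*(-1))*(9 - 19) = (-4 - 2)*(-10) = -6*(-10) = 60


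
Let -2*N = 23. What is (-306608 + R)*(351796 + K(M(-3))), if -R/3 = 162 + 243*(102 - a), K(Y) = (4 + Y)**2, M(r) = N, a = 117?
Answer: -416816842031/4 ≈ -1.0420e+11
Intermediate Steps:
N = -23/2 (N = -1/2*23 = -23/2 ≈ -11.500)
M(r) = -23/2
R = 10449 (R = -3*(162 + 243*(102 - 1*117)) = -3*(162 + 243*(102 - 117)) = -3*(162 + 243*(-15)) = -3*(162 - 3645) = -3*(-3483) = 10449)
(-306608 + R)*(351796 + K(M(-3))) = (-306608 + 10449)*(351796 + (4 - 23/2)**2) = -296159*(351796 + (-15/2)**2) = -296159*(351796 + 225/4) = -296159*1407409/4 = -416816842031/4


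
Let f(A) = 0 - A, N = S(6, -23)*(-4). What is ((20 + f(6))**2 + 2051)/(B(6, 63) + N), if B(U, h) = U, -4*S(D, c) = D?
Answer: 749/4 ≈ 187.25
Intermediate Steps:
S(D, c) = -D/4
N = 6 (N = -1/4*6*(-4) = -3/2*(-4) = 6)
f(A) = -A
((20 + f(6))**2 + 2051)/(B(6, 63) + N) = ((20 - 1*6)**2 + 2051)/(6 + 6) = ((20 - 6)**2 + 2051)/12 = (14**2 + 2051)*(1/12) = (196 + 2051)*(1/12) = 2247*(1/12) = 749/4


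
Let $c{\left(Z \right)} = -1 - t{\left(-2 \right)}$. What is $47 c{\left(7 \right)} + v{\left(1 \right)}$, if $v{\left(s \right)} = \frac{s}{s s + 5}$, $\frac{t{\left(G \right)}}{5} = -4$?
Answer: $\frac{5359}{6} \approx 893.17$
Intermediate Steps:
$t{\left(G \right)} = -20$ ($t{\left(G \right)} = 5 \left(-4\right) = -20$)
$c{\left(Z \right)} = 19$ ($c{\left(Z \right)} = -1 - -20 = -1 + 20 = 19$)
$v{\left(s \right)} = \frac{s}{5 + s^{2}}$ ($v{\left(s \right)} = \frac{s}{s^{2} + 5} = \frac{s}{5 + s^{2}}$)
$47 c{\left(7 \right)} + v{\left(1 \right)} = 47 \cdot 19 + 1 \frac{1}{5 + 1^{2}} = 893 + 1 \frac{1}{5 + 1} = 893 + 1 \cdot \frac{1}{6} = 893 + \frac{1}{6} = \frac{5359}{6}$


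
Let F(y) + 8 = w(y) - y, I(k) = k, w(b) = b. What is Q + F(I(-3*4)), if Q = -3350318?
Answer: -3350326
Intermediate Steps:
F(y) = -8 (F(y) = -8 + (y - y) = -8 + 0 = -8)
Q + F(I(-3*4)) = -3350318 - 8 = -3350326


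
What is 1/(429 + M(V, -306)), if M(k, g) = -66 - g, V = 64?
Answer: 1/669 ≈ 0.0014948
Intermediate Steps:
1/(429 + M(V, -306)) = 1/(429 + (-66 - 1*(-306))) = 1/(429 + (-66 + 306)) = 1/(429 + 240) = 1/669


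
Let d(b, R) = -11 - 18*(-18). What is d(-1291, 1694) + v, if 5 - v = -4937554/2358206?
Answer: 377423531/1179103 ≈ 320.09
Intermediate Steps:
v = 8364292/1179103 (v = 5 - (-4937554)/2358206 = 5 - 1*(-2468777/1179103) = 5 + 2468777/1179103 = 8364292/1179103 ≈ 7.0938)
d(b, R) = 313 (d(b, R) = -11 + 324 = 313)
d(-1291, 1694) + v = 313 + 8364292/1179103 = 377423531/1179103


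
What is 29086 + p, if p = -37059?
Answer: -7973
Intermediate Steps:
29086 + p = 29086 - 37059 = -7973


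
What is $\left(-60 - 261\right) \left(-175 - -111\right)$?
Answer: $20544$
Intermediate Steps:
$\left(-60 - 261\right) \left(-175 - -111\right) = - 321 \left(-175 + 111\right) = \left(-321\right) \left(-64\right) = 20544$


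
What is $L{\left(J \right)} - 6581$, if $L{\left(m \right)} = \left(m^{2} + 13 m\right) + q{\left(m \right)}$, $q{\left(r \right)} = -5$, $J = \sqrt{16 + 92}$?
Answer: $-6478 + 78 \sqrt{3} \approx -6342.9$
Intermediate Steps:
$J = 6 \sqrt{3}$ ($J = \sqrt{108} = 6 \sqrt{3} \approx 10.392$)
$L{\left(m \right)} = -5 + m^{2} + 13 m$ ($L{\left(m \right)} = \left(m^{2} + 13 m\right) - 5 = -5 + m^{2} + 13 m$)
$L{\left(J \right)} - 6581 = \left(-5 + \left(6 \sqrt{3}\right)^{2} + 13 \cdot 6 \sqrt{3}\right) - 6581 = \left(-5 + 108 + 78 \sqrt{3}\right) - 6581 = \left(103 + 78 \sqrt{3}\right) - 6581 = -6478 + 78 \sqrt{3}$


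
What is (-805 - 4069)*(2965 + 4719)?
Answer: -37451816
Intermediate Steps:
(-805 - 4069)*(2965 + 4719) = -4874*7684 = -37451816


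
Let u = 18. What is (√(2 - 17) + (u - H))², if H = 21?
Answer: (3 - I*√15)² ≈ -6.0 - 23.238*I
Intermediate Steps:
(√(2 - 17) + (u - H))² = (√(2 - 17) + (18 - 1*21))² = (√(-15) + (18 - 21))² = (I*√15 - 3)² = (-3 + I*√15)²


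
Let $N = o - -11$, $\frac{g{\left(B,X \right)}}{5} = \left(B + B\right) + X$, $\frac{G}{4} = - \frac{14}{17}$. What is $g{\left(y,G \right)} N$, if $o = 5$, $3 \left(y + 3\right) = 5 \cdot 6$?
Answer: $\frac{14560}{17} \approx 856.47$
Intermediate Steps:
$y = 7$ ($y = -3 + \frac{5 \cdot 6}{3} = -3 + \frac{1}{3} \cdot 30 = -3 + 10 = 7$)
$G = - \frac{56}{17}$ ($G = 4 \left(- \frac{14}{17}\right) = - \frac{56}{17} \approx -3.2941$)
$g{\left(B,X \right)} = 5 X + 10 B$ ($g{\left(B,X \right)} = 5 \left(\left(B + B\right) + X\right) = 5 \left(2 B + X\right) = 5 \left(X + 2 B\right) = 5 X + 10 B$)
$N = 16$ ($N = 5 - -11 = 5 + 11 = 16$)
$g{\left(y,G \right)} N = \left(5 \left(- \frac{56}{17}\right) + 10 \cdot 7\right) 16 = \left(- \frac{280}{17} + 70\right) 16 = \frac{910}{17} \cdot 16 = \frac{14560}{17}$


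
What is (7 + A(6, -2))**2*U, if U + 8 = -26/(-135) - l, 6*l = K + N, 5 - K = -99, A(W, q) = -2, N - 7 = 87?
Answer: -27545/27 ≈ -1020.2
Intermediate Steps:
N = 94 (N = 7 + 87 = 94)
K = 104 (K = 5 - 1*(-99) = 5 + 99 = 104)
l = 33 (l = (104 + 94)/6 = (1/6)*198 = 33)
U = -5509/135 (U = -8 + (-26/(-135) - 1*33) = -8 + (-26*(-1/135) - 33) = -8 + (26/135 - 33) = -8 - 4429/135 = -5509/135 ≈ -40.807)
(7 + A(6, -2))**2*U = (7 - 2)**2*(-5509/135) = 5**2*(-5509/135) = 25*(-5509/135) = -27545/27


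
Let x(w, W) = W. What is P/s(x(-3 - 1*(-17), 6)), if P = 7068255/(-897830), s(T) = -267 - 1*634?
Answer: 1413651/161788966 ≈ 0.0087376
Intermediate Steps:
s(T) = -901 (s(T) = -267 - 634 = -901)
P = -1413651/179566 (P = 7068255*(-1/897830) = -1413651/179566 ≈ -7.8726)
P/s(x(-3 - 1*(-17), 6)) = -1413651/179566/(-901) = -1413651/179566*(-1/901) = 1413651/161788966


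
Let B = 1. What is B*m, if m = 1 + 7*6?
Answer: 43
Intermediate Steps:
m = 43 (m = 1 + 42 = 43)
B*m = 1*43 = 43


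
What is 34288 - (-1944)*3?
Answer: 40120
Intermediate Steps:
34288 - (-1944)*3 = 34288 - 1*(-5832) = 34288 + 5832 = 40120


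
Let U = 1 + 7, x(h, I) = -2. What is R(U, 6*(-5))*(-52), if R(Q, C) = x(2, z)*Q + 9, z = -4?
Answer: 364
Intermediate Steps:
U = 8
R(Q, C) = 9 - 2*Q (R(Q, C) = -2*Q + 9 = 9 - 2*Q)
R(U, 6*(-5))*(-52) = (9 - 2*8)*(-52) = (9 - 16)*(-52) = -7*(-52) = 364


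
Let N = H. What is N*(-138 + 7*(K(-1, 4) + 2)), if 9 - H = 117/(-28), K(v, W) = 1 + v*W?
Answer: -53505/28 ≈ -1910.9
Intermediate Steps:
K(v, W) = 1 + W*v
H = 369/28 (H = 9 - 117/(-28) = 9 - 117*(-1)/28 = 9 - 1*(-117/28) = 9 + 117/28 = 369/28 ≈ 13.179)
N = 369/28 ≈ 13.179
N*(-138 + 7*(K(-1, 4) + 2)) = 369*(-138 + 7*((1 + 4*(-1)) + 2))/28 = 369*(-138 + 7*((1 - 4) + 2))/28 = 369*(-138 + 7*(-3 + 2))/28 = 369*(-138 + 7*(-1))/28 = 369*(-138 - 7)/28 = (369/28)*(-145) = -53505/28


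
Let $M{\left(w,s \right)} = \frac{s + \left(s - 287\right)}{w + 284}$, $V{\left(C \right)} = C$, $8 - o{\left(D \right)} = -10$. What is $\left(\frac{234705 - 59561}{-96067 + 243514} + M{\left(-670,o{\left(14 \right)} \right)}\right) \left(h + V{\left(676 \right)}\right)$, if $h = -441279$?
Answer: $- \frac{46093586352943}{56914542} \approx -8.0987 \cdot 10^{5}$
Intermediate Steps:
$o{\left(D \right)} = 18$ ($o{\left(D \right)} = 8 - -10 = 8 + 10 = 18$)
$M{\left(w,s \right)} = \frac{-287 + 2 s}{284 + w}$ ($M{\left(w,s \right)} = \frac{s + \left(s - 287\right)}{284 + w} = \frac{s + \left(-287 + s\right)}{284 + w} = \frac{-287 + 2 s}{284 + w}$)
$\left(\frac{234705 - 59561}{-96067 + 243514} + M{\left(-670,o{\left(14 \right)} \right)}\right) \left(h + V{\left(676 \right)}\right) = \left(\frac{234705 - 59561}{-96067 + 243514} + \frac{-287 + 2 \cdot 18}{284 - 670}\right) \left(-441279 + 676\right) = \left(\frac{175144}{147447} + \frac{-287 + 36}{-386}\right) \left(-440603\right) = \left(175144 \cdot \frac{1}{147447} - - \frac{251}{386}\right) \left(-440603\right) = \left(\frac{175144}{147447} + \frac{251}{386}\right) \left(-440603\right) = \frac{104614781}{56914542} \left(-440603\right) = - \frac{46093586352943}{56914542}$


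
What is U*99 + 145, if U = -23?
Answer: -2132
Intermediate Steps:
U*99 + 145 = -23*99 + 145 = -2277 + 145 = -2132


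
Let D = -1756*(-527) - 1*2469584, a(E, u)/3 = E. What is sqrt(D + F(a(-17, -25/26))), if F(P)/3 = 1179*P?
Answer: I*sqrt(1724559) ≈ 1313.2*I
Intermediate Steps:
a(E, u) = 3*E
F(P) = 3537*P (F(P) = 3*(1179*P) = 3537*P)
D = -1544172 (D = 925412 - 2469584 = -1544172)
sqrt(D + F(a(-17, -25/26))) = sqrt(-1544172 + 3537*(3*(-17))) = sqrt(-1544172 + 3537*(-51)) = sqrt(-1544172 - 180387) = sqrt(-1724559) = I*sqrt(1724559)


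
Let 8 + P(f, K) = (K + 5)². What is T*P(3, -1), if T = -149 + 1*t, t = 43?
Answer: -848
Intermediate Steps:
P(f, K) = -8 + (5 + K)² (P(f, K) = -8 + (K + 5)² = -8 + (5 + K)²)
T = -106 (T = -149 + 1*43 = -149 + 43 = -106)
T*P(3, -1) = -106*(-8 + (5 - 1)²) = -106*(-8 + 4²) = -106*(-8 + 16) = -106*8 = -848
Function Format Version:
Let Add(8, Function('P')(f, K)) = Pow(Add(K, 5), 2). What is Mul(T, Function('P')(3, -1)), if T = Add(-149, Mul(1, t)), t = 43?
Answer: -848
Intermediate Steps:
Function('P')(f, K) = Add(-8, Pow(Add(5, K), 2)) (Function('P')(f, K) = Add(-8, Pow(Add(K, 5), 2)) = Add(-8, Pow(Add(5, K), 2)))
T = -106 (T = Add(-149, Mul(1, 43)) = Add(-149, 43) = -106)
Mul(T, Function('P')(3, -1)) = Mul(-106, Add(-8, Pow(Add(5, -1), 2))) = Mul(-106, Add(-8, Pow(4, 2))) = Mul(-106, Add(-8, 16)) = Mul(-106, 8) = -848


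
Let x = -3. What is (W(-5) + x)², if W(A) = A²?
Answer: 484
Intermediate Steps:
(W(-5) + x)² = ((-5)² - 3)² = (25 - 3)² = 22² = 484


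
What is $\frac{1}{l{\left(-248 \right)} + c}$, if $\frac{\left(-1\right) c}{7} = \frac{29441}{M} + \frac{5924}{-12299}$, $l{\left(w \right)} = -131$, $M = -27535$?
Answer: $- \frac{48378995}{5812436146} \approx -0.0083234$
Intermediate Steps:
$c = \frac{525212199}{48378995}$ ($c = - 7 \left(\frac{29441}{-27535} + \frac{5924}{-12299}\right) = - 7 \left(29441 \left(- \frac{1}{27535}\right) + 5924 \left(- \frac{1}{12299}\right)\right) = - 7 \left(- \frac{29441}{27535} - \frac{5924}{12299}\right) = \left(-7\right) \left(- \frac{525212199}{338652965}\right) = \frac{525212199}{48378995} \approx 10.856$)
$\frac{1}{l{\left(-248 \right)} + c} = \frac{1}{-131 + \frac{525212199}{48378995}} = \frac{1}{- \frac{5812436146}{48378995}} = - \frac{48378995}{5812436146}$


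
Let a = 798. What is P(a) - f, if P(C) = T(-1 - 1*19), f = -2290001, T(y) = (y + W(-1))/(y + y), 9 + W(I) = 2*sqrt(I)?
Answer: 91600069/40 - I/20 ≈ 2.29e+6 - 0.05*I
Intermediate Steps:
W(I) = -9 + 2*sqrt(I)
T(y) = (-9 + y + 2*I)/(2*y) (T(y) = (y + (-9 + 2*sqrt(-1)))/(y + y) = (y + (-9 + 2*I))/((2*y)) = (-9 + y + 2*I)*(1/(2*y)) = (-9 + y + 2*I)/(2*y))
P(C) = 29/40 - I/20 (P(C) = (-9 + (-1 - 1*19) + 2*I)/(2*(-1 - 1*19)) = (-9 + (-1 - 19) + 2*I)/(2*(-1 - 19)) = (1/2)*(-9 - 20 + 2*I)/(-20) = (1/2)*(-1/20)*(-29 + 2*I) = 29/40 - I/20)
P(a) - f = (29/40 - I/20) - 1*(-2290001) = (29/40 - I/20) + 2290001 = 91600069/40 - I/20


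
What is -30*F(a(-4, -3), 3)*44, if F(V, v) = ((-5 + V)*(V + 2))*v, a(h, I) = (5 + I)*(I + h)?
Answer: -902880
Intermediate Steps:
F(V, v) = v*(-5 + V)*(2 + V) (F(V, v) = ((-5 + V)*(2 + V))*v = v*(-5 + V)*(2 + V))
-30*F(a(-4, -3), 3)*44 = -90*(-10 + ((-3)² + 5*(-3) + 5*(-4) - 3*(-4))² - 3*((-3)² + 5*(-3) + 5*(-4) - 3*(-4)))*44 = -90*(-10 + (9 - 15 - 20 + 12)² - 3*(9 - 15 - 20 + 12))*44 = -90*(-10 + (-14)² - 3*(-14))*44 = -90*(-10 + 196 + 42)*44 = -90*228*44 = -30*684*44 = -20520*44 = -902880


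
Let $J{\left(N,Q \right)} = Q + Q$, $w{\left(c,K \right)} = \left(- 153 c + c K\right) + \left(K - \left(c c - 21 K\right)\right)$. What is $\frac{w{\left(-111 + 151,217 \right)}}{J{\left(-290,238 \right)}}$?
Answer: $\frac{2867}{238} \approx 12.046$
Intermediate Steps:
$w{\left(c,K \right)} = - c^{2} - 153 c + 22 K + K c$ ($w{\left(c,K \right)} = \left(- 153 c + K c\right) + \left(K - \left(c^{2} - 21 K\right)\right) = \left(- 153 c + K c\right) + \left(K + \left(- c^{2} + 21 K\right)\right) = \left(- 153 c + K c\right) + \left(- c^{2} + 22 K\right) = - c^{2} - 153 c + 22 K + K c$)
$J{\left(N,Q \right)} = 2 Q$
$\frac{w{\left(-111 + 151,217 \right)}}{J{\left(-290,238 \right)}} = \frac{- \left(-111 + 151\right)^{2} - 153 \left(-111 + 151\right) + 22 \cdot 217 + 217 \left(-111 + 151\right)}{2 \cdot 238} = \frac{- 40^{2} - 6120 + 4774 + 217 \cdot 40}{476} = \left(\left(-1\right) 1600 - 6120 + 4774 + 8680\right) \frac{1}{476} = \left(-1600 - 6120 + 4774 + 8680\right) \frac{1}{476} = 5734 \cdot \frac{1}{476} = \frac{2867}{238}$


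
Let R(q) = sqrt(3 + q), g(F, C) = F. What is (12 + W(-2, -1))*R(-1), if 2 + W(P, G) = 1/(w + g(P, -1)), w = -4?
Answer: 59*sqrt(2)/6 ≈ 13.906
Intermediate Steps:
W(P, G) = -2 + 1/(-4 + P)
(12 + W(-2, -1))*R(-1) = (12 + (9 - 2*(-2))/(-4 - 2))*sqrt(3 - 1) = (12 + (9 + 4)/(-6))*sqrt(2) = (12 - 1/6*13)*sqrt(2) = (12 - 13/6)*sqrt(2) = 59*sqrt(2)/6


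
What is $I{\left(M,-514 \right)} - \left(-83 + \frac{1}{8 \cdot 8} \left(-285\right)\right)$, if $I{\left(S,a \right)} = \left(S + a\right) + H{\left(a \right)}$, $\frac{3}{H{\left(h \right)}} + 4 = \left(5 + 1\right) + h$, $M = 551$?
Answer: $\frac{63717}{512} \approx 124.45$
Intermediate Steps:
$H{\left(h \right)} = \frac{3}{2 + h}$ ($H{\left(h \right)} = \frac{3}{-4 + \left(\left(5 + 1\right) + h\right)} = \frac{3}{-4 + \left(6 + h\right)} = \frac{3}{2 + h}$)
$I{\left(S,a \right)} = S + a + \frac{3}{2 + a}$ ($I{\left(S,a \right)} = \left(S + a\right) + \frac{3}{2 + a} = S + a + \frac{3}{2 + a}$)
$I{\left(M,-514 \right)} - \left(-83 + \frac{1}{8 \cdot 8} \left(-285\right)\right) = \frac{3 + \left(2 - 514\right) \left(551 - 514\right)}{2 - 514} - \left(-83 + \frac{1}{8 \cdot 8} \left(-285\right)\right) = \frac{3 - 18944}{-512} - \left(-83 + \frac{1}{64} \left(-285\right)\right) = - \frac{3 - 18944}{512} - \left(-83 + \frac{1}{64} \left(-285\right)\right) = \left(- \frac{1}{512}\right) \left(-18941\right) - \left(-83 - \frac{285}{64}\right) = \frac{18941}{512} - - \frac{5597}{64} = \frac{18941}{512} + \frac{5597}{64} = \frac{63717}{512}$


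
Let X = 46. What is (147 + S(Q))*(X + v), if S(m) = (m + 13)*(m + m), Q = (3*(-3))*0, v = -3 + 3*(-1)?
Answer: 5880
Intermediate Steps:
v = -6 (v = -3 - 3 = -6)
Q = 0 (Q = -9*0 = 0)
S(m) = 2*m*(13 + m) (S(m) = (13 + m)*(2*m) = 2*m*(13 + m))
(147 + S(Q))*(X + v) = (147 + 2*0*(13 + 0))*(46 - 6) = (147 + 2*0*13)*40 = (147 + 0)*40 = 147*40 = 5880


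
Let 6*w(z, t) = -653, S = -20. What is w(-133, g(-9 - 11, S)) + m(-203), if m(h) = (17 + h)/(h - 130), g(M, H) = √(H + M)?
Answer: -24037/222 ≈ -108.27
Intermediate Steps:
w(z, t) = -653/6 (w(z, t) = (⅙)*(-653) = -653/6)
m(h) = (17 + h)/(-130 + h)
w(-133, g(-9 - 11, S)) + m(-203) = -653/6 + (17 - 203)/(-130 - 203) = -653/6 - 186/(-333) = -653/6 - 1/333*(-186) = -653/6 + 62/111 = -24037/222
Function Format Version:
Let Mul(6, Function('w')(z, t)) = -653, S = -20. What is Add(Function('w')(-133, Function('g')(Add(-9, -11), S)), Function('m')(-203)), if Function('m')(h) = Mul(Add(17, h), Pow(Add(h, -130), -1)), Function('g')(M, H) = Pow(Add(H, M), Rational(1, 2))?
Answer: Rational(-24037, 222) ≈ -108.27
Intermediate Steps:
Function('w')(z, t) = Rational(-653, 6) (Function('w')(z, t) = Mul(Rational(1, 6), -653) = Rational(-653, 6))
Function('m')(h) = Mul(Pow(Add(-130, h), -1), Add(17, h)) (Function('m')(h) = Mul(Add(17, h), Pow(Add(-130, h), -1)) = Mul(Pow(Add(-130, h), -1), Add(17, h)))
Add(Function('w')(-133, Function('g')(Add(-9, -11), S)), Function('m')(-203)) = Add(Rational(-653, 6), Mul(Pow(Add(-130, -203), -1), Add(17, -203))) = Add(Rational(-653, 6), Mul(Pow(-333, -1), -186)) = Add(Rational(-653, 6), Mul(Rational(-1, 333), -186)) = Add(Rational(-653, 6), Rational(62, 111)) = Rational(-24037, 222)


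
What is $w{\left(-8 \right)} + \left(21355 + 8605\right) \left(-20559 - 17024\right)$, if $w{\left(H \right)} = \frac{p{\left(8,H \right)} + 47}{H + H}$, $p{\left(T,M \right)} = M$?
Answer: $- \frac{18015786919}{16} \approx -1.126 \cdot 10^{9}$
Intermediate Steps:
$w{\left(H \right)} = \frac{47 + H}{2 H}$ ($w{\left(H \right)} = \frac{H + 47}{H + H} = \frac{47 + H}{2 H}$)
$w{\left(-8 \right)} + \left(21355 + 8605\right) \left(-20559 - 17024\right) = \frac{47 - 8}{2 \left(-8\right)} + \left(21355 + 8605\right) \left(-20559 - 17024\right) = \frac{1}{2} \left(- \frac{1}{8}\right) 39 + 29960 \left(-37583\right) = - \frac{39}{16} - 1125986680 = - \frac{18015786919}{16}$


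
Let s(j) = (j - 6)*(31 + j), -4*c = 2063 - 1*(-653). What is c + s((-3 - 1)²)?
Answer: -209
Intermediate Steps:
c = -679 (c = -(2063 - 1*(-653))/4 = -(2063 + 653)/4 = -¼*2716 = -679)
s(j) = (-6 + j)*(31 + j)
c + s((-3 - 1)²) = -679 + (-186 + ((-3 - 1)²)² + 25*(-3 - 1)²) = -679 + (-186 + ((-4)²)² + 25*(-4)²) = -679 + (-186 + 16² + 25*16) = -679 + (-186 + 256 + 400) = -679 + 470 = -209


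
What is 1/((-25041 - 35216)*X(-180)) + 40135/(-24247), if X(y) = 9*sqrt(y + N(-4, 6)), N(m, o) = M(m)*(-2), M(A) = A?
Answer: -40135/24247 + I*sqrt(43)/46638918 ≈ -1.6553 + 1.406e-7*I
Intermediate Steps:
N(m, o) = -2*m (N(m, o) = m*(-2) = -2*m)
X(y) = 9*sqrt(8 + y) (X(y) = 9*sqrt(y - 2*(-4)) = 9*sqrt(y + 8) = 9*sqrt(8 + y))
1/((-25041 - 35216)*X(-180)) + 40135/(-24247) = 1/((-25041 - 35216)*((9*sqrt(8 - 180)))) + 40135/(-24247) = 1/((-60257)*((9*sqrt(-172)))) + 40135*(-1/24247) = -(-I*sqrt(43)/774)/60257 - 40135/24247 = -(-1)*I*sqrt(43)/46638918 - 40135/24247 = I*sqrt(43)/46638918 - 40135/24247 = -40135/24247 + I*sqrt(43)/46638918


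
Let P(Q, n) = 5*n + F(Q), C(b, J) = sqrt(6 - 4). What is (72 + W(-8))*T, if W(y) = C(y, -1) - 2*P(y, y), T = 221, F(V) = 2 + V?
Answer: 36244 + 221*sqrt(2) ≈ 36557.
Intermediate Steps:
C(b, J) = sqrt(2)
P(Q, n) = 2 + Q + 5*n (P(Q, n) = 5*n + (2 + Q) = 2 + Q + 5*n)
W(y) = -4 + sqrt(2) - 12*y (W(y) = sqrt(2) - 2*(2 + y + 5*y) = sqrt(2) - 2*(2 + 6*y) = sqrt(2) + (-4 - 12*y) = -4 + sqrt(2) - 12*y)
(72 + W(-8))*T = (72 + (-4 + sqrt(2) - 12*(-8)))*221 = (72 + (-4 + sqrt(2) + 96))*221 = (72 + (92 + sqrt(2)))*221 = (164 + sqrt(2))*221 = 36244 + 221*sqrt(2)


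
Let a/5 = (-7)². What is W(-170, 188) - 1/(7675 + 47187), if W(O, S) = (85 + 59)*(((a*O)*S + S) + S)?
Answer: -61856611817473/54862 ≈ -1.1275e+9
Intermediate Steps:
a = 245 (a = 5*(-7)² = 5*49 = 245)
W(O, S) = 288*S + 35280*O*S (W(O, S) = (85 + 59)*(((245*O)*S + S) + S) = 144*((245*O*S + S) + S) = 144*((S + 245*O*S) + S) = 144*(2*S + 245*O*S) = 288*S + 35280*O*S)
W(-170, 188) - 1/(7675 + 47187) = 144*188*(2 + 245*(-170)) - 1/(7675 + 47187) = 144*188*(2 - 41650) - 1/54862 = 144*188*(-41648) - 1*1/54862 = -1127494656 - 1/54862 = -61856611817473/54862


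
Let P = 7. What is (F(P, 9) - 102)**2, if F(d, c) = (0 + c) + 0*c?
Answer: 8649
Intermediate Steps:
F(d, c) = c (F(d, c) = c + 0 = c)
(F(P, 9) - 102)**2 = (9 - 102)**2 = (-93)**2 = 8649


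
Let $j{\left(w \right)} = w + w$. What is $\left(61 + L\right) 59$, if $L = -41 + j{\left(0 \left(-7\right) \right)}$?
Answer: $1180$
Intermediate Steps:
$j{\left(w \right)} = 2 w$
$L = -41$ ($L = -41 + 2 \cdot 0 \left(-7\right) = -41 + 2 \cdot 0 = -41 + 0 = -41$)
$\left(61 + L\right) 59 = \left(61 - 41\right) 59 = 20 \cdot 59 = 1180$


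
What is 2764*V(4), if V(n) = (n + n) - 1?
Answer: 19348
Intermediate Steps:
V(n) = -1 + 2*n (V(n) = 2*n - 1 = -1 + 2*n)
2764*V(4) = 2764*(-1 + 2*4) = 2764*(-1 + 8) = 2764*7 = 19348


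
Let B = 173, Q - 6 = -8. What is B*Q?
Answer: -346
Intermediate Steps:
Q = -2 (Q = 6 - 8 = -2)
B*Q = 173*(-2) = -346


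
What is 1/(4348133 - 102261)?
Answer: 1/4245872 ≈ 2.3552e-7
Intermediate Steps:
1/(4348133 - 102261) = 1/4245872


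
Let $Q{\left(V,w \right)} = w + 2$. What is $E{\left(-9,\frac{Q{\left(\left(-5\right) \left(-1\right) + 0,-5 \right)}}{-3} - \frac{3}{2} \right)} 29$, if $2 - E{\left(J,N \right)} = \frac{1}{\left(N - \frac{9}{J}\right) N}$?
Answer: $174$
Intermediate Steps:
$Q{\left(V,w \right)} = 2 + w$
$E{\left(J,N \right)} = 2 - \frac{1}{N \left(N - \frac{9}{J}\right)}$ ($E{\left(J,N \right)} = 2 - \frac{1}{\left(N - \frac{9}{J}\right) N} = 2 - \frac{1}{N \left(N - \frac{9}{J}\right)}$)
$E{\left(-9,\frac{Q{\left(\left(-5\right) \left(-1\right) + 0,-5 \right)}}{-3} - \frac{3}{2} \right)} 29 = \frac{\left(-1\right) \left(-9\right) - 18 \left(\frac{2 - 5}{-3} - \frac{3}{2}\right) + 2 \left(-9\right) \left(\frac{2 - 5}{-3} - \frac{3}{2}\right)^{2}}{\left(\frac{2 - 5}{-3} - \frac{3}{2}\right) \left(-9 - 9 \left(\frac{2 - 5}{-3} - \frac{3}{2}\right)\right)} 29 = \frac{9 - 18 \left(\left(-3\right) \left(- \frac{1}{3}\right) - \frac{3}{2}\right) + 2 \left(-9\right) \left(\left(-3\right) \left(- \frac{1}{3}\right) - \frac{3}{2}\right)^{2}}{\left(\left(-3\right) \left(- \frac{1}{3}\right) - \frac{3}{2}\right) \left(-9 - 9 \left(\left(-3\right) \left(- \frac{1}{3}\right) - \frac{3}{2}\right)\right)} 29 = \frac{9 - 18 \left(1 - \frac{3}{2}\right) + 2 \left(-9\right) \left(1 - \frac{3}{2}\right)^{2}}{\left(1 - \frac{3}{2}\right) \left(-9 - 9 \left(1 - \frac{3}{2}\right)\right)} 29 = \frac{9 - -9 + 2 \left(-9\right) \left(- \frac{1}{2}\right)^{2}}{\left(- \frac{1}{2}\right) \left(-9 - - \frac{9}{2}\right)} 29 = - \frac{2 \left(9 + 9 + 2 \left(-9\right) \frac{1}{4}\right)}{-9 + \frac{9}{2}} \cdot 29 = - \frac{2 \left(9 + 9 - \frac{9}{2}\right)}{- \frac{9}{2}} \cdot 29 = \left(-2\right) \left(- \frac{2}{9}\right) \frac{27}{2} \cdot 29 = 6 \cdot 29 = 174$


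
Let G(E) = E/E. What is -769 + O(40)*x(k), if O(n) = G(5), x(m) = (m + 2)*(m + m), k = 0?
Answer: -769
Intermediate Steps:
x(m) = 2*m*(2 + m) (x(m) = (2 + m)*(2*m) = 2*m*(2 + m))
G(E) = 1
O(n) = 1
-769 + O(40)*x(k) = -769 + 1*(2*0*(2 + 0)) = -769 + 1*(2*0*2) = -769 + 1*0 = -769 + 0 = -769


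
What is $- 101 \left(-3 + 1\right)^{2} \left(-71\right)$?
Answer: $28684$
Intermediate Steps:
$- 101 \left(-3 + 1\right)^{2} \left(-71\right) = - 101 \left(-2\right)^{2} \left(-71\right) = \left(-101\right) 4 \left(-71\right) = \left(-404\right) \left(-71\right) = 28684$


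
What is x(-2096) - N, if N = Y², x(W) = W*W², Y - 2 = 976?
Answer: -9209137220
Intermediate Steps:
Y = 978 (Y = 2 + 976 = 978)
x(W) = W³
N = 956484 (N = 978² = 956484)
x(-2096) - N = (-2096)³ - 1*956484 = -9208180736 - 956484 = -9209137220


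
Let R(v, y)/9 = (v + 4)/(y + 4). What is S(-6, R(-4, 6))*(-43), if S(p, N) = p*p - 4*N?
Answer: -1548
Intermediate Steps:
R(v, y) = 9*(4 + v)/(4 + y) (R(v, y) = 9*((v + 4)/(y + 4)) = 9*((4 + v)/(4 + y)) = 9*(4 + v)/(4 + y))
S(p, N) = p² - 4*N
S(-6, R(-4, 6))*(-43) = ((-6)² - 36*(4 - 4)/(4 + 6))*(-43) = (36 - 36*0/10)*(-43) = (36 - 4*0)*(-43) = (36 + 0)*(-43) = 36*(-43) = -1548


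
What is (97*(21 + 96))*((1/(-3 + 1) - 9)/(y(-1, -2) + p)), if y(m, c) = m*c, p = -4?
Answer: 215631/4 ≈ 53908.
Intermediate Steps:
y(m, c) = c*m
(97*(21 + 96))*((1/(-3 + 1) - 9)/(y(-1, -2) + p)) = (97*(21 + 96))*((1/(-3 + 1) - 9)/(-2*(-1) - 4)) = (97*117)*((1/(-2) - 9)/(2 - 4)) = 11349*((-1/2 - 9)/(-2)) = 11349*(-19/2*(-1/2)) = 11349*(19/4) = 215631/4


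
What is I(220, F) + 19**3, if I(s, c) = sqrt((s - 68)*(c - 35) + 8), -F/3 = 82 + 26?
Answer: 6859 + 4*I*sqrt(3410) ≈ 6859.0 + 233.58*I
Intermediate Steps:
F = -324 (F = -3*(82 + 26) = -3*108 = -324)
I(s, c) = sqrt(8 + (-68 + s)*(-35 + c)) (I(s, c) = sqrt((-68 + s)*(-35 + c) + 8) = sqrt(8 + (-68 + s)*(-35 + c)))
I(220, F) + 19**3 = sqrt(2388 - 68*(-324) - 35*220 - 324*220) + 19**3 = sqrt(2388 + 22032 - 7700 - 71280) + 6859 = sqrt(-54560) + 6859 = 4*I*sqrt(3410) + 6859 = 6859 + 4*I*sqrt(3410)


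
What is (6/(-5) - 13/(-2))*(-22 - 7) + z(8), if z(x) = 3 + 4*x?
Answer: -1187/10 ≈ -118.70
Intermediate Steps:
(6/(-5) - 13/(-2))*(-22 - 7) + z(8) = (6/(-5) - 13/(-2))*(-22 - 7) + (3 + 4*8) = (6*(-1/5) - 13*(-1/2))*(-29) + (3 + 32) = (-6/5 + 13/2)*(-29) + 35 = (53/10)*(-29) + 35 = -1537/10 + 35 = -1187/10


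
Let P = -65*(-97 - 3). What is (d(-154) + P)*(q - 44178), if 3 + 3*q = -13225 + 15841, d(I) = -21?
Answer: -280586053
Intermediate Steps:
q = 871 (q = -1 + (-13225 + 15841)/3 = -1 + (1/3)*2616 = -1 + 872 = 871)
P = 6500 (P = -65*(-100) = 6500)
(d(-154) + P)*(q - 44178) = (-21 + 6500)*(871 - 44178) = 6479*(-43307) = -280586053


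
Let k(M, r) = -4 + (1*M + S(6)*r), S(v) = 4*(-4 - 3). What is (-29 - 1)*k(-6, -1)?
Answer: -540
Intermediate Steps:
S(v) = -28 (S(v) = 4*(-7) = -28)
k(M, r) = -4 + M - 28*r (k(M, r) = -4 + (1*M - 28*r) = -4 + (M - 28*r) = -4 + M - 28*r)
(-29 - 1)*k(-6, -1) = (-29 - 1)*(-4 - 6 - 28*(-1)) = -30*(-4 - 6 + 28) = -30*18 = -540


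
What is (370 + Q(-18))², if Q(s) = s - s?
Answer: 136900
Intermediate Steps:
Q(s) = 0
(370 + Q(-18))² = (370 + 0)² = 370² = 136900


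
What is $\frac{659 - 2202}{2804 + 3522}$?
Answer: $- \frac{1543}{6326} \approx -0.24391$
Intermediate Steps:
$\frac{659 - 2202}{2804 + 3522} = \frac{659 - 2202}{6326} = \left(-1543\right) \frac{1}{6326} = - \frac{1543}{6326}$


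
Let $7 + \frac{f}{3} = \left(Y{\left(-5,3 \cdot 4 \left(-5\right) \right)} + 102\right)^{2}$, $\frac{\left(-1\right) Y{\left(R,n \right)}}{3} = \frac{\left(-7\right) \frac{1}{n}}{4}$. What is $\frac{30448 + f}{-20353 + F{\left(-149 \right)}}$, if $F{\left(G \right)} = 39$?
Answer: $- \frac{394147027}{130009600} \approx -3.0317$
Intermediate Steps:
$Y{\left(R,n \right)} = \frac{21}{4 n}$ ($Y{\left(R,n \right)} = - 3 \frac{\left(-7\right) \frac{1}{n}}{4} = - 3 - \frac{7}{n} \frac{1}{4} = - 3 \left(- \frac{7}{4 n}\right) = \frac{21}{4 n}$)
$f = \frac{199279827}{6400}$ ($f = -21 + 3 \left(\frac{21}{4 \cdot 3 \cdot 4 \left(-5\right)} + 102\right)^{2} = -21 + 3 \left(\frac{21}{4 \cdot 12 \left(-5\right)} + 102\right)^{2} = -21 + 3 \left(\frac{21}{4 \left(-60\right)} + 102\right)^{2} = -21 + 3 \left(\frac{21}{4} \left(- \frac{1}{60}\right) + 102\right)^{2} = -21 + 3 \left(- \frac{7}{80} + 102\right)^{2} = -21 + 3 \left(\frac{8153}{80}\right)^{2} = -21 + 3 \cdot \frac{66471409}{6400} = -21 + \frac{199414227}{6400} = \frac{199279827}{6400} \approx 31137.0$)
$\frac{30448 + f}{-20353 + F{\left(-149 \right)}} = \frac{30448 + \frac{199279827}{6400}}{-20353 + 39} = \frac{394147027}{6400 \left(-20314\right)} = \frac{394147027}{6400} \left(- \frac{1}{20314}\right) = - \frac{394147027}{130009600}$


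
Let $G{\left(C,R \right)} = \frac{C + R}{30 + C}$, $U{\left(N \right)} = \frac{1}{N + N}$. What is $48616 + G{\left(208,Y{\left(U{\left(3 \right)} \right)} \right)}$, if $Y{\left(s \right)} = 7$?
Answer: $\frac{11570823}{238} \approx 48617.0$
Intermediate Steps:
$U{\left(N \right)} = \frac{1}{2 N}$
$G{\left(C,R \right)} = \frac{C + R}{30 + C}$
$48616 + G{\left(208,Y{\left(U{\left(3 \right)} \right)} \right)} = 48616 + \frac{208 + 7}{30 + 208} = 48616 + \frac{1}{238} \cdot 215 = 48616 + \frac{215}{238} = \frac{11570823}{238}$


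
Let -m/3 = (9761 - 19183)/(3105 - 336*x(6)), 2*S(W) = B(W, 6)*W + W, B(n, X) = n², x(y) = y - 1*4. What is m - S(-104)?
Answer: 456183946/811 ≈ 5.6250e+5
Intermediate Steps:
x(y) = -4 + y (x(y) = y - 4 = -4 + y)
S(W) = W/2 + W³/2 (S(W) = (W²*W + W)/2 = (W³ + W)/2 = (W + W³)/2 = W/2 + W³/2)
m = 9422/811 (m = -3*(9761 - 19183)/(3105 - 336*(-4 + 6)) = -(-28266)/(3105 - 336*2) = -(-28266)/(3105 - 672) = -(-28266)/2433 = -3*(-9422/2433) = 9422/811 ≈ 11.618)
m - S(-104) = 9422/811 - (-104)*(1 + (-104)²)/2 = 9422/811 - (-104)*(1 + 10816)/2 = 9422/811 - (-104)*10817/2 = 9422/811 - 1*(-562484) = 9422/811 + 562484 = 456183946/811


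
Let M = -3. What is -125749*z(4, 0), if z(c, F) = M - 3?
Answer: 754494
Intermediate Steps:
z(c, F) = -6 (z(c, F) = -3 - 3 = -6)
-125749*z(4, 0) = -125749*(-6) = 754494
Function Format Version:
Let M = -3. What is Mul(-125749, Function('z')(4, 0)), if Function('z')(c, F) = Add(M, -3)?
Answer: 754494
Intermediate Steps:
Function('z')(c, F) = -6 (Function('z')(c, F) = Add(-3, -3) = -6)
Mul(-125749, Function('z')(4, 0)) = Mul(-125749, -6) = 754494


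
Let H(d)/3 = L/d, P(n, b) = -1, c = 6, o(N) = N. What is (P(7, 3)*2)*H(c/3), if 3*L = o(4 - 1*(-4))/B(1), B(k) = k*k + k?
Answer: -4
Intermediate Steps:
B(k) = k + k**2 (B(k) = k**2 + k = k + k**2)
L = 4/3 (L = ((4 - 1*(-4))/((1*(1 + 1))))/3 = ((4 + 4)/((1*2)))/3 = (8/2)/3 = (8*(1/2))/3 = (1/3)*4 = 4/3 ≈ 1.3333)
H(d) = 4/d (H(d) = 3*(4/(3*d)) = 4/d)
(P(7, 3)*2)*H(c/3) = (-1*2)*(4/((6/3))) = -8/(6*(1/3)) = -8/2 = -2*2 = -4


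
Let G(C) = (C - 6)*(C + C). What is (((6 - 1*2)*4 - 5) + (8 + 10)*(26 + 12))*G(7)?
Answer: 9730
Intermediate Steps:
G(C) = 2*C*(-6 + C) (G(C) = (-6 + C)*(2*C) = 2*C*(-6 + C))
(((6 - 1*2)*4 - 5) + (8 + 10)*(26 + 12))*G(7) = (((6 - 1*2)*4 - 5) + (8 + 10)*(26 + 12))*(2*7*(-6 + 7)) = (((6 - 2)*4 - 5) + 18*38)*(2*7*1) = ((4*4 - 5) + 684)*14 = ((16 - 5) + 684)*14 = (11 + 684)*14 = 695*14 = 9730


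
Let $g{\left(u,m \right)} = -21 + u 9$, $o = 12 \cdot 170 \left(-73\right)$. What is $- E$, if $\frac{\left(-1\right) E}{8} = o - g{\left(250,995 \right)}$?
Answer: $-1209192$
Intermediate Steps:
$o = -148920$ ($o = 2040 \left(-73\right) = -148920$)
$g{\left(u,m \right)} = -21 + 9 u$
$E = 1209192$ ($E = - 8 \left(-148920 - \left(-21 + 9 \cdot 250\right)\right) = - 8 \left(-148920 - \left(-21 + 2250\right)\right) = - 8 \left(-148920 - 2229\right) = \left(-8\right) \left(-151149\right) = 1209192$)
$- E = \left(-1\right) 1209192 = -1209192$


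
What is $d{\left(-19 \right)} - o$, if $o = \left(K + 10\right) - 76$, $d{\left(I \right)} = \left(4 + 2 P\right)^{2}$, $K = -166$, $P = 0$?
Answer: $248$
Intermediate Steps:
$d{\left(I \right)} = 16$ ($d{\left(I \right)} = \left(4 + 2 \cdot 0\right)^{2} = \left(4 + 0\right)^{2} = 4^{2} = 16$)
$o = -232$ ($o = \left(-166 + 10\right) - 76 = -156 - 76 = -232$)
$d{\left(-19 \right)} - o = 16 - -232 = 16 + 232 = 248$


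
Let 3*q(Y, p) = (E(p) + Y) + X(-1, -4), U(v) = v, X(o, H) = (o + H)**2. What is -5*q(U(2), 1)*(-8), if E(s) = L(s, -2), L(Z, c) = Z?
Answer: 1120/3 ≈ 373.33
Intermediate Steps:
E(s) = s
X(o, H) = (H + o)**2
q(Y, p) = 25/3 + Y/3 + p/3 (q(Y, p) = ((p + Y) + (-4 - 1)**2)/3 = ((Y + p) + (-5)**2)/3 = ((Y + p) + 25)/3 = (25 + Y + p)/3 = 25/3 + Y/3 + p/3)
-5*q(U(2), 1)*(-8) = -5*(25/3 + (1/3)*2 + (1/3)*1)*(-8) = -5*(25/3 + 2/3 + 1/3)*(-8) = -5*28/3*(-8) = -140/3*(-8) = 1120/3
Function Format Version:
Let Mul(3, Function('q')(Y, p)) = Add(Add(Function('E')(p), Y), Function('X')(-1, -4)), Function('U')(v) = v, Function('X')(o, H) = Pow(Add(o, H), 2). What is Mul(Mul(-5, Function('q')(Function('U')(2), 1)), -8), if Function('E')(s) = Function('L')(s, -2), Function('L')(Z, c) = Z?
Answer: Rational(1120, 3) ≈ 373.33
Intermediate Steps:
Function('E')(s) = s
Function('X')(o, H) = Pow(Add(H, o), 2)
Function('q')(Y, p) = Add(Rational(25, 3), Mul(Rational(1, 3), Y), Mul(Rational(1, 3), p)) (Function('q')(Y, p) = Mul(Rational(1, 3), Add(Add(p, Y), Pow(Add(-4, -1), 2))) = Mul(Rational(1, 3), Add(Add(Y, p), Pow(-5, 2))) = Mul(Rational(1, 3), Add(Add(Y, p), 25)) = Mul(Rational(1, 3), Add(25, Y, p)) = Add(Rational(25, 3), Mul(Rational(1, 3), Y), Mul(Rational(1, 3), p)))
Mul(Mul(-5, Function('q')(Function('U')(2), 1)), -8) = Mul(Mul(-5, Add(Rational(25, 3), Mul(Rational(1, 3), 2), Mul(Rational(1, 3), 1))), -8) = Mul(Mul(-5, Add(Rational(25, 3), Rational(2, 3), Rational(1, 3))), -8) = Mul(Mul(-5, Rational(28, 3)), -8) = Mul(Rational(-140, 3), -8) = Rational(1120, 3)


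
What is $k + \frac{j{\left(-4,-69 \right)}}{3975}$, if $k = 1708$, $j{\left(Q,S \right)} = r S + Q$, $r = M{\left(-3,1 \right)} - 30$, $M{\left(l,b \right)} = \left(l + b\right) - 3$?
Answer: $\frac{6791711}{3975} \approx 1708.6$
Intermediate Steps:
$M{\left(l,b \right)} = -3 + b + l$ ($M{\left(l,b \right)} = \left(b + l\right) - 3 = -3 + b + l$)
$r = -35$ ($r = \left(-3 + 1 - 3\right) - 30 = -5 - 30 = -35$)
$j{\left(Q,S \right)} = Q - 35 S$ ($j{\left(Q,S \right)} = - 35 S + Q = Q - 35 S$)
$k + \frac{j{\left(-4,-69 \right)}}{3975} = 1708 + \frac{-4 - -2415}{3975} = 1708 + \left(-4 + 2415\right) \frac{1}{3975} = 1708 + 2411 \cdot \frac{1}{3975} = 1708 + \frac{2411}{3975} = \frac{6791711}{3975}$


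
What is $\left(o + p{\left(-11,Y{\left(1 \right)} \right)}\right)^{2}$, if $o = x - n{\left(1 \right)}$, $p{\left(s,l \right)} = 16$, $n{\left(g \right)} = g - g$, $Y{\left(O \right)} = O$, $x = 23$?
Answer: $1521$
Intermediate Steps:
$n{\left(g \right)} = 0$
$o = 23$ ($o = 23 - 0 = 23 + 0 = 23$)
$\left(o + p{\left(-11,Y{\left(1 \right)} \right)}\right)^{2} = \left(23 + 16\right)^{2} = 39^{2} = 1521$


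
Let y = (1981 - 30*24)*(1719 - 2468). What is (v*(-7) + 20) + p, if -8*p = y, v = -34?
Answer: 946553/8 ≈ 1.1832e+5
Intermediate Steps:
y = -944489 (y = (1981 - 720)*(-749) = 1261*(-749) = -944489)
p = 944489/8 (p = -1/8*(-944489) = 944489/8 ≈ 1.1806e+5)
(v*(-7) + 20) + p = (-34*(-7) + 20) + 944489/8 = (238 + 20) + 944489/8 = 258 + 944489/8 = 946553/8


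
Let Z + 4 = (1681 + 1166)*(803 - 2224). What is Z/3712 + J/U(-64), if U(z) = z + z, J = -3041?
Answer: -1978701/1856 ≈ -1066.1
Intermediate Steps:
Z = -4045591 (Z = -4 + (1681 + 1166)*(803 - 2224) = -4 + 2847*(-1421) = -4 - 4045587 = -4045591)
U(z) = 2*z
Z/3712 + J/U(-64) = -4045591/3712 - 3041/(2*(-64)) = -4045591*1/3712 - 3041/(-128) = -4045591/3712 - 3041*(-1/128) = -4045591/3712 + 3041/128 = -1978701/1856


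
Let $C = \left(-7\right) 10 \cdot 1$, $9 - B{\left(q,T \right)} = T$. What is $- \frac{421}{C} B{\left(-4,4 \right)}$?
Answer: $\frac{421}{14} \approx 30.071$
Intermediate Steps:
$B{\left(q,T \right)} = 9 - T$
$C = -70$ ($C = \left(-70\right) 1 = -70$)
$- \frac{421}{C} B{\left(-4,4 \right)} = - \frac{421}{-70} \left(9 - 4\right) = \left(-421\right) \left(- \frac{1}{70}\right) \left(9 - 4\right) = \frac{421}{70} \cdot 5 = \frac{421}{14}$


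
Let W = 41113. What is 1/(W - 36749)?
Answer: 1/4364 ≈ 0.00022915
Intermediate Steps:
1/(W - 36749) = 1/(41113 - 36749) = 1/4364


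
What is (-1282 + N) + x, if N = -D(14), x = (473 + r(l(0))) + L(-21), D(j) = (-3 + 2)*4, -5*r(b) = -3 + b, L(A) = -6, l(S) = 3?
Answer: -811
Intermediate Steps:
r(b) = ⅗ - b/5 (r(b) = -(-3 + b)/5 = ⅗ - b/5)
D(j) = -4 (D(j) = -1*4 = -4)
x = 467 (x = (473 + (⅗ - ⅕*3)) - 6 = (473 + (⅗ - ⅗)) - 6 = (473 + 0) - 6 = 473 - 6 = 467)
N = 4 (N = -1*(-4) = 4)
(-1282 + N) + x = (-1282 + 4) + 467 = -1278 + 467 = -811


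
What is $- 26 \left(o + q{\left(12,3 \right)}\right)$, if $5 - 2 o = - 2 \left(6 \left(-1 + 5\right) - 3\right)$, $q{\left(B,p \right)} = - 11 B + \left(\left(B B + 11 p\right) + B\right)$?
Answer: $-2093$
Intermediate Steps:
$q{\left(B,p \right)} = B^{2} - 10 B + 11 p$ ($q{\left(B,p \right)} = - 11 B + \left(\left(B^{2} + 11 p\right) + B\right) = - 11 B + \left(B + B^{2} + 11 p\right) = B^{2} - 10 B + 11 p$)
$o = \frac{47}{2}$ ($o = \frac{5}{2} - \frac{\left(-2\right) \left(6 \left(-1 + 5\right) - 3\right)}{2} = \frac{5}{2} - \frac{\left(-2\right) \left(6 \cdot 4 - 3\right)}{2} = \frac{5}{2} - \frac{\left(-2\right) \left(24 - 3\right)}{2} = \frac{5}{2} - \frac{\left(-2\right) 21}{2} = \frac{5}{2} - -21 = \frac{5}{2} + 21 = \frac{47}{2} \approx 23.5$)
$- 26 \left(o + q{\left(12,3 \right)}\right) = - 26 \left(\frac{47}{2} + \left(12^{2} - 120 + 11 \cdot 3\right)\right) = - 26 \left(\frac{47}{2} + \left(144 - 120 + 33\right)\right) = - 26 \left(\frac{47}{2} + 57\right) = \left(-26\right) \frac{161}{2} = -2093$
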